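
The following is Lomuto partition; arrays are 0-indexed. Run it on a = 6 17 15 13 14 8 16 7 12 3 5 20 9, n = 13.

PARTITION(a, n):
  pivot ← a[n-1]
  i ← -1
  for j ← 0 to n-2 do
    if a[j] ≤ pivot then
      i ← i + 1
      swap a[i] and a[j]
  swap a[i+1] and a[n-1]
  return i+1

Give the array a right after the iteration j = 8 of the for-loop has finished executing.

pivot = a[12] = 9; i = -1
j=0: a[0]=6 ≤ 9 → i=0, swap a[0],a[0] (no change) → 6 17 15 13 14 8 16 7 12 3 5 20 9
j=1: a[1]=17 > 9 → no swap
j=2: a[2]=15 > 9 → no swap
j=3: a[3]=13 > 9 → no swap
j=4: a[4]=14 > 9 → no swap
j=5: a[5]=8 ≤ 9 → i=1, swap a[1],a[5] → 6 8 15 13 14 17 16 7 12 3 5 20 9
j=6: a[6]=16 > 9 → no swap
j=7: a[7]=7 ≤ 9 → i=2, swap a[2],a[7] → 6 8 7 13 14 17 16 15 12 3 5 20 9
j=8: a[8]=12 > 9 → no swap
(after j=8) a = 6 8 7 13 14 17 16 15 12 3 5 20 9

6 8 7 13 14 17 16 15 12 3 5 20 9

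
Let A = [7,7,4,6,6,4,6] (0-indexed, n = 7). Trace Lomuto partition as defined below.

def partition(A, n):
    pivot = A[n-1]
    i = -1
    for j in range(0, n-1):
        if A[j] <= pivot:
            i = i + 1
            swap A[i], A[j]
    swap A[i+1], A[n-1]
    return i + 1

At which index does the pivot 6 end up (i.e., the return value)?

4

pivot = A[6] = 6; i = -1
j=0: A[0]=7 > 6 → no swap
j=1: A[1]=7 > 6 → no swap
j=2: A[2]=4 ≤ 6 → i=0, swap A[0],A[2] → [4,7,7,6,6,4,6]
j=3: A[3]=6 ≤ 6 → i=1, swap A[1],A[3] → [4,6,7,7,6,4,6]
j=4: A[4]=6 ≤ 6 → i=2, swap A[2],A[4] → [4,6,6,7,7,4,6]
j=5: A[5]=4 ≤ 6 → i=3, swap A[3],A[5] → [4,6,6,4,7,7,6]
final swap A[4],A[6] → [4,6,6,4,6,7,7]; return 4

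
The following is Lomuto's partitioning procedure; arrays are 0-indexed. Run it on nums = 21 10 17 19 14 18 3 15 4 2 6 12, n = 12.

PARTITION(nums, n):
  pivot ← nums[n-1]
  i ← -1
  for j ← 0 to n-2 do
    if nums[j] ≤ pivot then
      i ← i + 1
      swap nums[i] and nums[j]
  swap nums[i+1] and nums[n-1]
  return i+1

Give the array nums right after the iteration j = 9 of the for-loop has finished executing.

10 3 4 2 14 18 21 15 17 19 6 12

pivot=12, i=-1
j=0: 21>12, skip
j=1: 10≤12, i=0, swap(0,1) ⇒ 10 21 17 19 14 18 3 15 4 2 6 12
j=2: 17>12, skip
j=3: 19>12, skip
j=4: 14>12, skip
j=5: 18>12, skip
j=6: 3≤12, i=1, swap(1,6) ⇒ 10 3 17 19 14 18 21 15 4 2 6 12
j=7: 15>12, skip
j=8: 4≤12, i=2, swap(2,8) ⇒ 10 3 4 19 14 18 21 15 17 2 6 12
j=9: 2≤12, i=3, swap(3,9) ⇒ 10 3 4 2 14 18 21 15 17 19 6 12
(after j=9) nums = 10 3 4 2 14 18 21 15 17 19 6 12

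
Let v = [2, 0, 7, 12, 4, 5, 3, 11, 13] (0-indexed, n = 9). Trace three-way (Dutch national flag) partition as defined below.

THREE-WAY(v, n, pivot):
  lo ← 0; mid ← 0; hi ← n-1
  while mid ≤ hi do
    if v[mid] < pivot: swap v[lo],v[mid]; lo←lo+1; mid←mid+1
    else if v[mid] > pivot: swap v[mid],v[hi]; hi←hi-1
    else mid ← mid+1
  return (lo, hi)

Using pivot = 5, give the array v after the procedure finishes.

[2, 0, 3, 4, 5, 12, 11, 13, 7]

pivot = 5; lo=0, mid=0, hi=8
v[mid]=2<5: swap v[0],v[0]; lo=1,mid=1 → [2, 0, 7, 12, 4, 5, 3, 11, 13]
v[mid]=0<5: swap v[1],v[1]; lo=2,mid=2 → [2, 0, 7, 12, 4, 5, 3, 11, 13]
v[mid]=7>5: swap v[2],v[8]; hi=7 → [2, 0, 13, 12, 4, 5, 3, 11, 7]
v[mid]=13>5: swap v[2],v[7]; hi=6 → [2, 0, 11, 12, 4, 5, 3, 13, 7]
v[mid]=11>5: swap v[2],v[6]; hi=5 → [2, 0, 3, 12, 4, 5, 11, 13, 7]
v[mid]=3<5: swap v[2],v[2]; lo=3,mid=3 → [2, 0, 3, 12, 4, 5, 11, 13, 7]
v[mid]=12>5: swap v[3],v[5]; hi=4 → [2, 0, 3, 5, 4, 12, 11, 13, 7]
v[mid]=5=5: mid=4
v[mid]=4<5: swap v[3],v[4]; lo=4,mid=5 → [2, 0, 3, 4, 5, 12, 11, 13, 7]
end: lo=4, hi=4; v = [2, 0, 3, 4, 5, 12, 11, 13, 7]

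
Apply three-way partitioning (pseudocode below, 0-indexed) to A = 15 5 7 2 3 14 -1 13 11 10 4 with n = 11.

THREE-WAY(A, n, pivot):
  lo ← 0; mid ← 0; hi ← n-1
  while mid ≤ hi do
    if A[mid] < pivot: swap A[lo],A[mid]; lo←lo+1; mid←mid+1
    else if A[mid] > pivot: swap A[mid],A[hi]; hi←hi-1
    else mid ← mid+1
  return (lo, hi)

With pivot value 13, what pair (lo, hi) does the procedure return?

(8, 8)

pivot = 13; lo=0, mid=0, hi=10
A[mid]=15>13: swap A[0],A[10]; hi=9 → 4 5 7 2 3 14 -1 13 11 10 15
A[mid]=4<13: swap A[0],A[0]; lo=1,mid=1 → 4 5 7 2 3 14 -1 13 11 10 15
A[mid]=5<13: swap A[1],A[1]; lo=2,mid=2 → 4 5 7 2 3 14 -1 13 11 10 15
A[mid]=7<13: swap A[2],A[2]; lo=3,mid=3 → 4 5 7 2 3 14 -1 13 11 10 15
A[mid]=2<13: swap A[3],A[3]; lo=4,mid=4 → 4 5 7 2 3 14 -1 13 11 10 15
A[mid]=3<13: swap A[4],A[4]; lo=5,mid=5 → 4 5 7 2 3 14 -1 13 11 10 15
A[mid]=14>13: swap A[5],A[9]; hi=8 → 4 5 7 2 3 10 -1 13 11 14 15
A[mid]=10<13: swap A[5],A[5]; lo=6,mid=6 → 4 5 7 2 3 10 -1 13 11 14 15
A[mid]=-1<13: swap A[6],A[6]; lo=7,mid=7 → 4 5 7 2 3 10 -1 13 11 14 15
A[mid]=13=13: mid=8
A[mid]=11<13: swap A[7],A[8]; lo=8,mid=9 → 4 5 7 2 3 10 -1 11 13 14 15
end: lo=8, hi=8; A = 4 5 7 2 3 10 -1 11 13 14 15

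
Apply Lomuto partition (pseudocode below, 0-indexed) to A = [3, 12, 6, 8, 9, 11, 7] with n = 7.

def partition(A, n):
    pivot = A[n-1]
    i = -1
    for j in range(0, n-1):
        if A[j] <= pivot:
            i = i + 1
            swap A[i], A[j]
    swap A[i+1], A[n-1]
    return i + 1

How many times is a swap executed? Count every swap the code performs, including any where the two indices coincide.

pivot=7, i=-1
j=0: 3≤7, i=0, swap(0,0) ⇒ [3, 12, 6, 8, 9, 11, 7]
j=1: 12>7, skip
j=2: 6≤7, i=1, swap(1,2) ⇒ [3, 6, 12, 8, 9, 11, 7]
j=3: 8>7, skip
j=4: 9>7, skip
j=5: 11>7, skip
swap(2,6) ⇒ [3, 6, 7, 8, 9, 11, 12]; return 2

3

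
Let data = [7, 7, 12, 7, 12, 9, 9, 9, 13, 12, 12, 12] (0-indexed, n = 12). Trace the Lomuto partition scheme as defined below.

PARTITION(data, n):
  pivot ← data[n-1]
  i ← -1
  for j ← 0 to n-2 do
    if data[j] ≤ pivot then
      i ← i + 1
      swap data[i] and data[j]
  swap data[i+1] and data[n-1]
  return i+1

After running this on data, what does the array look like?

[7, 7, 12, 7, 12, 9, 9, 9, 12, 12, 12, 13]

pivot=12, i=-1
j=0: 7≤12, i=0, swap(0,0) ⇒ [7, 7, 12, 7, 12, 9, 9, 9, 13, 12, 12, 12]
j=1: 7≤12, i=1, swap(1,1) ⇒ [7, 7, 12, 7, 12, 9, 9, 9, 13, 12, 12, 12]
j=2: 12≤12, i=2, swap(2,2) ⇒ [7, 7, 12, 7, 12, 9, 9, 9, 13, 12, 12, 12]
j=3: 7≤12, i=3, swap(3,3) ⇒ [7, 7, 12, 7, 12, 9, 9, 9, 13, 12, 12, 12]
j=4: 12≤12, i=4, swap(4,4) ⇒ [7, 7, 12, 7, 12, 9, 9, 9, 13, 12, 12, 12]
j=5: 9≤12, i=5, swap(5,5) ⇒ [7, 7, 12, 7, 12, 9, 9, 9, 13, 12, 12, 12]
j=6: 9≤12, i=6, swap(6,6) ⇒ [7, 7, 12, 7, 12, 9, 9, 9, 13, 12, 12, 12]
j=7: 9≤12, i=7, swap(7,7) ⇒ [7, 7, 12, 7, 12, 9, 9, 9, 13, 12, 12, 12]
j=8: 13>12, skip
j=9: 12≤12, i=8, swap(8,9) ⇒ [7, 7, 12, 7, 12, 9, 9, 9, 12, 13, 12, 12]
j=10: 12≤12, i=9, swap(9,10) ⇒ [7, 7, 12, 7, 12, 9, 9, 9, 12, 12, 13, 12]
swap(10,11) ⇒ [7, 7, 12, 7, 12, 9, 9, 9, 12, 12, 12, 13]; return 10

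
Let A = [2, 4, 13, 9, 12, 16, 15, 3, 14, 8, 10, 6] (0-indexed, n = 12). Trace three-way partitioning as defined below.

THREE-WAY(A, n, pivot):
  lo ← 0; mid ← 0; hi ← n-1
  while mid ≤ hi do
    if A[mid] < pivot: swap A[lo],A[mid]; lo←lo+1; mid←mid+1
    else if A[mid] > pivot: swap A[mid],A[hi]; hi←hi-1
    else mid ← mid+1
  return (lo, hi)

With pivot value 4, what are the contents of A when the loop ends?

pivot = 4; lo=0, mid=0, hi=11
A[mid]=2<4: swap A[0],A[0]; lo=1,mid=1 → [2, 4, 13, 9, 12, 16, 15, 3, 14, 8, 10, 6]
A[mid]=4=4: mid=2
A[mid]=13>4: swap A[2],A[11]; hi=10 → [2, 4, 6, 9, 12, 16, 15, 3, 14, 8, 10, 13]
A[mid]=6>4: swap A[2],A[10]; hi=9 → [2, 4, 10, 9, 12, 16, 15, 3, 14, 8, 6, 13]
A[mid]=10>4: swap A[2],A[9]; hi=8 → [2, 4, 8, 9, 12, 16, 15, 3, 14, 10, 6, 13]
A[mid]=8>4: swap A[2],A[8]; hi=7 → [2, 4, 14, 9, 12, 16, 15, 3, 8, 10, 6, 13]
A[mid]=14>4: swap A[2],A[7]; hi=6 → [2, 4, 3, 9, 12, 16, 15, 14, 8, 10, 6, 13]
A[mid]=3<4: swap A[1],A[2]; lo=2,mid=3 → [2, 3, 4, 9, 12, 16, 15, 14, 8, 10, 6, 13]
A[mid]=9>4: swap A[3],A[6]; hi=5 → [2, 3, 4, 15, 12, 16, 9, 14, 8, 10, 6, 13]
A[mid]=15>4: swap A[3],A[5]; hi=4 → [2, 3, 4, 16, 12, 15, 9, 14, 8, 10, 6, 13]
A[mid]=16>4: swap A[3],A[4]; hi=3 → [2, 3, 4, 12, 16, 15, 9, 14, 8, 10, 6, 13]
A[mid]=12>4: swap A[3],A[3]; hi=2 → [2, 3, 4, 12, 16, 15, 9, 14, 8, 10, 6, 13]
end: lo=2, hi=2; A = [2, 3, 4, 12, 16, 15, 9, 14, 8, 10, 6, 13]

[2, 3, 4, 12, 16, 15, 9, 14, 8, 10, 6, 13]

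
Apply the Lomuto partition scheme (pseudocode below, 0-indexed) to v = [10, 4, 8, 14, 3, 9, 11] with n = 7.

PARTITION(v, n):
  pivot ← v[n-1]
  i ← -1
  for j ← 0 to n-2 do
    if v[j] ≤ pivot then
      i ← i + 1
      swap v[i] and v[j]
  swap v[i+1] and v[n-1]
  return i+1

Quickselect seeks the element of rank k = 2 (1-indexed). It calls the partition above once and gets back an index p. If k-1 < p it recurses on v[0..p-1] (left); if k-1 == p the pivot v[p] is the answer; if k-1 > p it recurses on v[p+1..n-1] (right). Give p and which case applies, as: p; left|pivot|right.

5; left

pivot = v[6] = 11; i = -1
j=0: v[0]=10 ≤ 11 → i=0, swap v[0],v[0] (no change) → [10, 4, 8, 14, 3, 9, 11]
j=1: v[1]=4 ≤ 11 → i=1, swap v[1],v[1] (no change) → [10, 4, 8, 14, 3, 9, 11]
j=2: v[2]=8 ≤ 11 → i=2, swap v[2],v[2] (no change) → [10, 4, 8, 14, 3, 9, 11]
j=3: v[3]=14 > 11 → no swap
j=4: v[4]=3 ≤ 11 → i=3, swap v[3],v[4] → [10, 4, 8, 3, 14, 9, 11]
j=5: v[5]=9 ≤ 11 → i=4, swap v[4],v[5] → [10, 4, 8, 3, 9, 14, 11]
final swap v[5],v[6] → [10, 4, 8, 3, 9, 11, 14]; return 5
p = 5; k-1 = 1 < 5 ⇒ left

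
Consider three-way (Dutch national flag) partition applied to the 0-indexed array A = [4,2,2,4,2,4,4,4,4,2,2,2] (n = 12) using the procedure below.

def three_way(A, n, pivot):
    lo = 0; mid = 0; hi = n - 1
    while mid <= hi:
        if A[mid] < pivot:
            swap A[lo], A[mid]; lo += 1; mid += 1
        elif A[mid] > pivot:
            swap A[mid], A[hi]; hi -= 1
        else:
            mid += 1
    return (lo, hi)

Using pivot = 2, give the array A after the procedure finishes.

lo=0 mid=0 hi=11
4>2: swap(0,11), hi=10 ⇒ [2,2,2,4,2,4,4,4,4,2,2,4]
2=2: mid=1
2=2: mid=2
2=2: mid=3
4>2: swap(3,10), hi=9 ⇒ [2,2,2,2,2,4,4,4,4,2,4,4]
2=2: mid=4
2=2: mid=5
4>2: swap(5,9), hi=8 ⇒ [2,2,2,2,2,2,4,4,4,4,4,4]
2=2: mid=6
4>2: swap(6,8), hi=7 ⇒ [2,2,2,2,2,2,4,4,4,4,4,4]
4>2: swap(6,7), hi=6 ⇒ [2,2,2,2,2,2,4,4,4,4,4,4]
4>2: swap(6,6), hi=5 ⇒ [2,2,2,2,2,2,4,4,4,4,4,4]
done. lo=0 hi=5; A=[2,2,2,2,2,2,4,4,4,4,4,4]

[2,2,2,2,2,2,4,4,4,4,4,4]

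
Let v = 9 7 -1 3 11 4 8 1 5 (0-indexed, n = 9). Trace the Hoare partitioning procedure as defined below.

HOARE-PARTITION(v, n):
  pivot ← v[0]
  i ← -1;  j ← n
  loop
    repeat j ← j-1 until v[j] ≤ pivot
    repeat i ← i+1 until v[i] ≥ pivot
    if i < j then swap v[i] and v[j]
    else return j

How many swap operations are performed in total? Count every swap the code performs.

pivot=9
j stops at 8 (5), i stops at 0 (9); swap ⇒ 5 7 -1 3 11 4 8 1 9
j stops at 7 (1), i stops at 4 (11); swap ⇒ 5 7 -1 3 1 4 8 11 9
j stops at 6, i stops at 7; i≥j ⇒ return 6. v=5 7 -1 3 1 4 8 11 9

2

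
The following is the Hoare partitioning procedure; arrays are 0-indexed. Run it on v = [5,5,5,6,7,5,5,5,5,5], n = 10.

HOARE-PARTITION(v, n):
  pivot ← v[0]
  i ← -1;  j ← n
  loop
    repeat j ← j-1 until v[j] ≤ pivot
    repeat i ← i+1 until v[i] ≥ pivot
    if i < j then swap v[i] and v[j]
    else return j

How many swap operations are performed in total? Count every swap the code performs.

pivot=5
j stops at 9 (5), i stops at 0 (5); swap ⇒ [5,5,5,6,7,5,5,5,5,5]
j stops at 8 (5), i stops at 1 (5); swap ⇒ [5,5,5,6,7,5,5,5,5,5]
j stops at 7 (5), i stops at 2 (5); swap ⇒ [5,5,5,6,7,5,5,5,5,5]
j stops at 6 (5), i stops at 3 (6); swap ⇒ [5,5,5,5,7,5,6,5,5,5]
j stops at 5 (5), i stops at 4 (7); swap ⇒ [5,5,5,5,5,7,6,5,5,5]
j stops at 4, i stops at 5; i≥j ⇒ return 4. v=[5,5,5,5,5,7,6,5,5,5]

5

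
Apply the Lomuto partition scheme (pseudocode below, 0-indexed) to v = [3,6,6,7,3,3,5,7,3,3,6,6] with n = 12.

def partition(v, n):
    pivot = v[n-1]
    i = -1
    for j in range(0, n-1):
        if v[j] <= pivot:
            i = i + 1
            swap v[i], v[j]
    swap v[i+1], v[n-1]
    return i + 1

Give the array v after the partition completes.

[3,6,6,3,3,5,3,3,6,6,7,7]

pivot=6, i=-1
j=0: 3≤6, i=0, swap(0,0) ⇒ [3,6,6,7,3,3,5,7,3,3,6,6]
j=1: 6≤6, i=1, swap(1,1) ⇒ [3,6,6,7,3,3,5,7,3,3,6,6]
j=2: 6≤6, i=2, swap(2,2) ⇒ [3,6,6,7,3,3,5,7,3,3,6,6]
j=3: 7>6, skip
j=4: 3≤6, i=3, swap(3,4) ⇒ [3,6,6,3,7,3,5,7,3,3,6,6]
j=5: 3≤6, i=4, swap(4,5) ⇒ [3,6,6,3,3,7,5,7,3,3,6,6]
j=6: 5≤6, i=5, swap(5,6) ⇒ [3,6,6,3,3,5,7,7,3,3,6,6]
j=7: 7>6, skip
j=8: 3≤6, i=6, swap(6,8) ⇒ [3,6,6,3,3,5,3,7,7,3,6,6]
j=9: 3≤6, i=7, swap(7,9) ⇒ [3,6,6,3,3,5,3,3,7,7,6,6]
j=10: 6≤6, i=8, swap(8,10) ⇒ [3,6,6,3,3,5,3,3,6,7,7,6]
swap(9,11) ⇒ [3,6,6,3,3,5,3,3,6,6,7,7]; return 9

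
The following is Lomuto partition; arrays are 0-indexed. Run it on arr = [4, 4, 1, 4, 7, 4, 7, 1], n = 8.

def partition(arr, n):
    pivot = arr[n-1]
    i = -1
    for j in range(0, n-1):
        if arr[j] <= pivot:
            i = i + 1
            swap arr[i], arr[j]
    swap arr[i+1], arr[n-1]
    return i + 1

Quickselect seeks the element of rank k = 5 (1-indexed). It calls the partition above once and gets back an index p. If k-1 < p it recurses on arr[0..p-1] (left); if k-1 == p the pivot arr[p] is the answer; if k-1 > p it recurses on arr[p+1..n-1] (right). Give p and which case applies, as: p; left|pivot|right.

1; right

pivot=1, i=-1
j=0: 4>1, skip
j=1: 4>1, skip
j=2: 1≤1, i=0, swap(0,2) ⇒ [1, 4, 4, 4, 7, 4, 7, 1]
j=3: 4>1, skip
j=4: 7>1, skip
j=5: 4>1, skip
j=6: 7>1, skip
swap(1,7) ⇒ [1, 1, 4, 4, 7, 4, 7, 4]; return 1
p = 1; k-1 = 4 > 1 ⇒ right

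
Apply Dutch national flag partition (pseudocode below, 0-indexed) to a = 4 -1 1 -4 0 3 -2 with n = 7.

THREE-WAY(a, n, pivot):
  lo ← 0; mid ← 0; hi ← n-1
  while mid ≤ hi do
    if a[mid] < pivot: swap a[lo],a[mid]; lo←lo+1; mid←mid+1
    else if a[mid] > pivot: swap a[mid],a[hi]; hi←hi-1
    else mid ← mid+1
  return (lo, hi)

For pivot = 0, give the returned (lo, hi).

(3, 3)

pivot = 0; lo=0, mid=0, hi=6
a[mid]=4>0: swap a[0],a[6]; hi=5 → -2 -1 1 -4 0 3 4
a[mid]=-2<0: swap a[0],a[0]; lo=1,mid=1 → -2 -1 1 -4 0 3 4
a[mid]=-1<0: swap a[1],a[1]; lo=2,mid=2 → -2 -1 1 -4 0 3 4
a[mid]=1>0: swap a[2],a[5]; hi=4 → -2 -1 3 -4 0 1 4
a[mid]=3>0: swap a[2],a[4]; hi=3 → -2 -1 0 -4 3 1 4
a[mid]=0=0: mid=3
a[mid]=-4<0: swap a[2],a[3]; lo=3,mid=4 → -2 -1 -4 0 3 1 4
end: lo=3, hi=3; a = -2 -1 -4 0 3 1 4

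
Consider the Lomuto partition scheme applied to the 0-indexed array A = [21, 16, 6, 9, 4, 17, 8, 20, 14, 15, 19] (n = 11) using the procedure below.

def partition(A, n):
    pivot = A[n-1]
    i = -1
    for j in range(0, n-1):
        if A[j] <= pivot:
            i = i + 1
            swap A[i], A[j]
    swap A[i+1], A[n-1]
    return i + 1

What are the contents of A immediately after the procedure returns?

[16, 6, 9, 4, 17, 8, 14, 15, 19, 20, 21]

pivot = A[10] = 19; i = -1
j=0: A[0]=21 > 19 → no swap
j=1: A[1]=16 ≤ 19 → i=0, swap A[0],A[1] → [16, 21, 6, 9, 4, 17, 8, 20, 14, 15, 19]
j=2: A[2]=6 ≤ 19 → i=1, swap A[1],A[2] → [16, 6, 21, 9, 4, 17, 8, 20, 14, 15, 19]
j=3: A[3]=9 ≤ 19 → i=2, swap A[2],A[3] → [16, 6, 9, 21, 4, 17, 8, 20, 14, 15, 19]
j=4: A[4]=4 ≤ 19 → i=3, swap A[3],A[4] → [16, 6, 9, 4, 21, 17, 8, 20, 14, 15, 19]
j=5: A[5]=17 ≤ 19 → i=4, swap A[4],A[5] → [16, 6, 9, 4, 17, 21, 8, 20, 14, 15, 19]
j=6: A[6]=8 ≤ 19 → i=5, swap A[5],A[6] → [16, 6, 9, 4, 17, 8, 21, 20, 14, 15, 19]
j=7: A[7]=20 > 19 → no swap
j=8: A[8]=14 ≤ 19 → i=6, swap A[6],A[8] → [16, 6, 9, 4, 17, 8, 14, 20, 21, 15, 19]
j=9: A[9]=15 ≤ 19 → i=7, swap A[7],A[9] → [16, 6, 9, 4, 17, 8, 14, 15, 21, 20, 19]
final swap A[8],A[10] → [16, 6, 9, 4, 17, 8, 14, 15, 19, 20, 21]; return 8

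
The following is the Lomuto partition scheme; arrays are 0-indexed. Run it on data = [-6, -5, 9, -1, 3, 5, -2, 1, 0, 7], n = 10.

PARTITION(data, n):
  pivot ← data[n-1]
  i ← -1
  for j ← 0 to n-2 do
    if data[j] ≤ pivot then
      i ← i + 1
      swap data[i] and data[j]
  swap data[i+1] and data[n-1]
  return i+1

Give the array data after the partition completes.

[-6, -5, -1, 3, 5, -2, 1, 0, 7, 9]

pivot = data[9] = 7; i = -1
j=0: data[0]=-6 ≤ 7 → i=0, swap data[0],data[0] (no change) → [-6, -5, 9, -1, 3, 5, -2, 1, 0, 7]
j=1: data[1]=-5 ≤ 7 → i=1, swap data[1],data[1] (no change) → [-6, -5, 9, -1, 3, 5, -2, 1, 0, 7]
j=2: data[2]=9 > 7 → no swap
j=3: data[3]=-1 ≤ 7 → i=2, swap data[2],data[3] → [-6, -5, -1, 9, 3, 5, -2, 1, 0, 7]
j=4: data[4]=3 ≤ 7 → i=3, swap data[3],data[4] → [-6, -5, -1, 3, 9, 5, -2, 1, 0, 7]
j=5: data[5]=5 ≤ 7 → i=4, swap data[4],data[5] → [-6, -5, -1, 3, 5, 9, -2, 1, 0, 7]
j=6: data[6]=-2 ≤ 7 → i=5, swap data[5],data[6] → [-6, -5, -1, 3, 5, -2, 9, 1, 0, 7]
j=7: data[7]=1 ≤ 7 → i=6, swap data[6],data[7] → [-6, -5, -1, 3, 5, -2, 1, 9, 0, 7]
j=8: data[8]=0 ≤ 7 → i=7, swap data[7],data[8] → [-6, -5, -1, 3, 5, -2, 1, 0, 9, 7]
final swap data[8],data[9] → [-6, -5, -1, 3, 5, -2, 1, 0, 7, 9]; return 8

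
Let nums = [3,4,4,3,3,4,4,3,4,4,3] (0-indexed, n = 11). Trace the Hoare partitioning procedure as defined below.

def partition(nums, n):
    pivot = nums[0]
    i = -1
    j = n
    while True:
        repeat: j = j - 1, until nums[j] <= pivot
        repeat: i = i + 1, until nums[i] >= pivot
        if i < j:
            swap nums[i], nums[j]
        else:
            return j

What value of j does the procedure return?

3

pivot=3
j stops at 10 (3), i stops at 0 (3); swap ⇒ [3,4,4,3,3,4,4,3,4,4,3]
j stops at 7 (3), i stops at 1 (4); swap ⇒ [3,3,4,3,3,4,4,4,4,4,3]
j stops at 4 (3), i stops at 2 (4); swap ⇒ [3,3,3,3,4,4,4,4,4,4,3]
j stops at 3, i stops at 3; i≥j ⇒ return 3. nums=[3,3,3,3,4,4,4,4,4,4,3]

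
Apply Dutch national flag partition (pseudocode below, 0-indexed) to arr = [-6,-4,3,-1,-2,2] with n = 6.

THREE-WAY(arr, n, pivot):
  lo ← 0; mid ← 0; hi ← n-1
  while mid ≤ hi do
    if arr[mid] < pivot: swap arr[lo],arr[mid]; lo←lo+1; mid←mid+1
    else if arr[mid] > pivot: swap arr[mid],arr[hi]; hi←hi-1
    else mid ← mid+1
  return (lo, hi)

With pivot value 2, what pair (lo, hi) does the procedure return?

pivot = 2; lo=0, mid=0, hi=5
arr[mid]=-6<2: swap arr[0],arr[0]; lo=1,mid=1 → [-6,-4,3,-1,-2,2]
arr[mid]=-4<2: swap arr[1],arr[1]; lo=2,mid=2 → [-6,-4,3,-1,-2,2]
arr[mid]=3>2: swap arr[2],arr[5]; hi=4 → [-6,-4,2,-1,-2,3]
arr[mid]=2=2: mid=3
arr[mid]=-1<2: swap arr[2],arr[3]; lo=3,mid=4 → [-6,-4,-1,2,-2,3]
arr[mid]=-2<2: swap arr[3],arr[4]; lo=4,mid=5 → [-6,-4,-1,-2,2,3]
end: lo=4, hi=4; arr = [-6,-4,-1,-2,2,3]

(4, 4)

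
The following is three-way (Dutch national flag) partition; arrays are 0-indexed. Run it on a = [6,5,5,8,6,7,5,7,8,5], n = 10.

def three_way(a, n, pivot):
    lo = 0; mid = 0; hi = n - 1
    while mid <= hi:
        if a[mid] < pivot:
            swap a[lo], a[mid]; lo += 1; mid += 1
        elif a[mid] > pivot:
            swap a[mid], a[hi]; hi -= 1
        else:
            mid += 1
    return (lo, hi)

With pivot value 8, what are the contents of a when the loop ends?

pivot = 8; lo=0, mid=0, hi=9
a[mid]=6<8: swap a[0],a[0]; lo=1,mid=1 → [6,5,5,8,6,7,5,7,8,5]
a[mid]=5<8: swap a[1],a[1]; lo=2,mid=2 → [6,5,5,8,6,7,5,7,8,5]
a[mid]=5<8: swap a[2],a[2]; lo=3,mid=3 → [6,5,5,8,6,7,5,7,8,5]
a[mid]=8=8: mid=4
a[mid]=6<8: swap a[3],a[4]; lo=4,mid=5 → [6,5,5,6,8,7,5,7,8,5]
a[mid]=7<8: swap a[4],a[5]; lo=5,mid=6 → [6,5,5,6,7,8,5,7,8,5]
a[mid]=5<8: swap a[5],a[6]; lo=6,mid=7 → [6,5,5,6,7,5,8,7,8,5]
a[mid]=7<8: swap a[6],a[7]; lo=7,mid=8 → [6,5,5,6,7,5,7,8,8,5]
a[mid]=8=8: mid=9
a[mid]=5<8: swap a[7],a[9]; lo=8,mid=10 → [6,5,5,6,7,5,7,5,8,8]
end: lo=8, hi=9; a = [6,5,5,6,7,5,7,5,8,8]

[6,5,5,6,7,5,7,5,8,8]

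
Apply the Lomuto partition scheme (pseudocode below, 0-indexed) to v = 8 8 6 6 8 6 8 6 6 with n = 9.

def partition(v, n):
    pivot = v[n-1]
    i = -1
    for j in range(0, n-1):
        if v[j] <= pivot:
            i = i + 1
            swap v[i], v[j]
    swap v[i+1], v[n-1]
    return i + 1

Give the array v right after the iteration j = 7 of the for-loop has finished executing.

pivot = v[8] = 6; i = -1
j=0: v[0]=8 > 6 → no swap
j=1: v[1]=8 > 6 → no swap
j=2: v[2]=6 ≤ 6 → i=0, swap v[0],v[2] → 6 8 8 6 8 6 8 6 6
j=3: v[3]=6 ≤ 6 → i=1, swap v[1],v[3] → 6 6 8 8 8 6 8 6 6
j=4: v[4]=8 > 6 → no swap
j=5: v[5]=6 ≤ 6 → i=2, swap v[2],v[5] → 6 6 6 8 8 8 8 6 6
j=6: v[6]=8 > 6 → no swap
j=7: v[7]=6 ≤ 6 → i=3, swap v[3],v[7] → 6 6 6 6 8 8 8 8 6
(after j=7) v = 6 6 6 6 8 8 8 8 6

6 6 6 6 8 8 8 8 6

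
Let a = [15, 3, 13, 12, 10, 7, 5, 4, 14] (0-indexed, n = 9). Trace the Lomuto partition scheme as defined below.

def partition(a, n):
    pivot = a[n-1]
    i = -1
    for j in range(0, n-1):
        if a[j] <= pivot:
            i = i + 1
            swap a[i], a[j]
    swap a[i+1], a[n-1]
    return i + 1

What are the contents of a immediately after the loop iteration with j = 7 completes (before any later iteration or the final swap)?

pivot = a[8] = 14; i = -1
j=0: a[0]=15 > 14 → no swap
j=1: a[1]=3 ≤ 14 → i=0, swap a[0],a[1] → [3, 15, 13, 12, 10, 7, 5, 4, 14]
j=2: a[2]=13 ≤ 14 → i=1, swap a[1],a[2] → [3, 13, 15, 12, 10, 7, 5, 4, 14]
j=3: a[3]=12 ≤ 14 → i=2, swap a[2],a[3] → [3, 13, 12, 15, 10, 7, 5, 4, 14]
j=4: a[4]=10 ≤ 14 → i=3, swap a[3],a[4] → [3, 13, 12, 10, 15, 7, 5, 4, 14]
j=5: a[5]=7 ≤ 14 → i=4, swap a[4],a[5] → [3, 13, 12, 10, 7, 15, 5, 4, 14]
j=6: a[6]=5 ≤ 14 → i=5, swap a[5],a[6] → [3, 13, 12, 10, 7, 5, 15, 4, 14]
j=7: a[7]=4 ≤ 14 → i=6, swap a[6],a[7] → [3, 13, 12, 10, 7, 5, 4, 15, 14]
(after j=7) a = [3, 13, 12, 10, 7, 5, 4, 15, 14]

[3, 13, 12, 10, 7, 5, 4, 15, 14]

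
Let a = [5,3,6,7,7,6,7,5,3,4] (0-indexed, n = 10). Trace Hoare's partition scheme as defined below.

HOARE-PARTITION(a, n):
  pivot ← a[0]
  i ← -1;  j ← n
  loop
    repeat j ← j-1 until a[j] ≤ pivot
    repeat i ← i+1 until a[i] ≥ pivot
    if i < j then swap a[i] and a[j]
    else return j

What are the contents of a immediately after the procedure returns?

[4,3,3,5,7,6,7,7,6,5]

pivot=5
j stops at 9 (4), i stops at 0 (5); swap ⇒ [4,3,6,7,7,6,7,5,3,5]
j stops at 8 (3), i stops at 2 (6); swap ⇒ [4,3,3,7,7,6,7,5,6,5]
j stops at 7 (5), i stops at 3 (7); swap ⇒ [4,3,3,5,7,6,7,7,6,5]
j stops at 3, i stops at 4; i≥j ⇒ return 3. a=[4,3,3,5,7,6,7,7,6,5]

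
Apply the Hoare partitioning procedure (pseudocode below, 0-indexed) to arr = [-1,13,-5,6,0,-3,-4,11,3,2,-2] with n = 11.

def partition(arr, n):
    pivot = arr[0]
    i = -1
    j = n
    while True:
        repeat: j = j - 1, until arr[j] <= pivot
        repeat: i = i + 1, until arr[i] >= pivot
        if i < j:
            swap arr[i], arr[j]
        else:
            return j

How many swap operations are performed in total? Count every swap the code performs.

pivot = arr[0] = -1; i = -1, j = 11
j→10 (arr[10]=-2≤-1), i→0 (arr[0]=-1≥-1); i<j, swap → [-2,13,-5,6,0,-3,-4,11,3,2,-1]
j→6 (arr[6]=-4≤-1), i→1 (arr[1]=13≥-1); i<j, swap → [-2,-4,-5,6,0,-3,13,11,3,2,-1]
j→5 (arr[5]=-3≤-1), i→3 (arr[3]=6≥-1); i<j, swap → [-2,-4,-5,-3,0,6,13,11,3,2,-1]
j→3, i→4; i≥j, return j=3. arr = [-2,-4,-5,-3,0,6,13,11,3,2,-1]

3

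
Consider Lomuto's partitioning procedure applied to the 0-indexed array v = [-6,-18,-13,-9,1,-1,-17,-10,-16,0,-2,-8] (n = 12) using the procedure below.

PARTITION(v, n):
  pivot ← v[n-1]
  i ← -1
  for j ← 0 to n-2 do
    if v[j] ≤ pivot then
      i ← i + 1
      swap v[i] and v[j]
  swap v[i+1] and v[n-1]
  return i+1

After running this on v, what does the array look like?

pivot=-8, i=-1
j=0: -6>-8, skip
j=1: -18≤-8, i=0, swap(0,1) ⇒ [-18,-6,-13,-9,1,-1,-17,-10,-16,0,-2,-8]
j=2: -13≤-8, i=1, swap(1,2) ⇒ [-18,-13,-6,-9,1,-1,-17,-10,-16,0,-2,-8]
j=3: -9≤-8, i=2, swap(2,3) ⇒ [-18,-13,-9,-6,1,-1,-17,-10,-16,0,-2,-8]
j=4: 1>-8, skip
j=5: -1>-8, skip
j=6: -17≤-8, i=3, swap(3,6) ⇒ [-18,-13,-9,-17,1,-1,-6,-10,-16,0,-2,-8]
j=7: -10≤-8, i=4, swap(4,7) ⇒ [-18,-13,-9,-17,-10,-1,-6,1,-16,0,-2,-8]
j=8: -16≤-8, i=5, swap(5,8) ⇒ [-18,-13,-9,-17,-10,-16,-6,1,-1,0,-2,-8]
j=9: 0>-8, skip
j=10: -2>-8, skip
swap(6,11) ⇒ [-18,-13,-9,-17,-10,-16,-8,1,-1,0,-2,-6]; return 6

[-18,-13,-9,-17,-10,-16,-8,1,-1,0,-2,-6]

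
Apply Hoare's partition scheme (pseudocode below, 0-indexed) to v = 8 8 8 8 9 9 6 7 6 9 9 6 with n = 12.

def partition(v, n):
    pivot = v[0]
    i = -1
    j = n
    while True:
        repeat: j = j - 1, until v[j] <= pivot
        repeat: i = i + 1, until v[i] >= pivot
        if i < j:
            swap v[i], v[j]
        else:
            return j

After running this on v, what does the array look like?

6 6 7 6 9 9 8 8 8 9 9 8

pivot=8
j stops at 11 (6), i stops at 0 (8); swap ⇒ 6 8 8 8 9 9 6 7 6 9 9 8
j stops at 8 (6), i stops at 1 (8); swap ⇒ 6 6 8 8 9 9 6 7 8 9 9 8
j stops at 7 (7), i stops at 2 (8); swap ⇒ 6 6 7 8 9 9 6 8 8 9 9 8
j stops at 6 (6), i stops at 3 (8); swap ⇒ 6 6 7 6 9 9 8 8 8 9 9 8
j stops at 3, i stops at 4; i≥j ⇒ return 3. v=6 6 7 6 9 9 8 8 8 9 9 8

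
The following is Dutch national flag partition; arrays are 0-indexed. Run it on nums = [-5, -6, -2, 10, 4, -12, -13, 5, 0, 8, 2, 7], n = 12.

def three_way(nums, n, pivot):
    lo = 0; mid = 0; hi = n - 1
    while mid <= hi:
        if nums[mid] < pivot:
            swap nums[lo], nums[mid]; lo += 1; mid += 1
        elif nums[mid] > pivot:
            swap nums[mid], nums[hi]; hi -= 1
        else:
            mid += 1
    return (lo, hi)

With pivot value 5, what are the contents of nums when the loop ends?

pivot = 5; lo=0, mid=0, hi=11
nums[mid]=-5<5: swap nums[0],nums[0]; lo=1,mid=1 → [-5, -6, -2, 10, 4, -12, -13, 5, 0, 8, 2, 7]
nums[mid]=-6<5: swap nums[1],nums[1]; lo=2,mid=2 → [-5, -6, -2, 10, 4, -12, -13, 5, 0, 8, 2, 7]
nums[mid]=-2<5: swap nums[2],nums[2]; lo=3,mid=3 → [-5, -6, -2, 10, 4, -12, -13, 5, 0, 8, 2, 7]
nums[mid]=10>5: swap nums[3],nums[11]; hi=10 → [-5, -6, -2, 7, 4, -12, -13, 5, 0, 8, 2, 10]
nums[mid]=7>5: swap nums[3],nums[10]; hi=9 → [-5, -6, -2, 2, 4, -12, -13, 5, 0, 8, 7, 10]
nums[mid]=2<5: swap nums[3],nums[3]; lo=4,mid=4 → [-5, -6, -2, 2, 4, -12, -13, 5, 0, 8, 7, 10]
nums[mid]=4<5: swap nums[4],nums[4]; lo=5,mid=5 → [-5, -6, -2, 2, 4, -12, -13, 5, 0, 8, 7, 10]
nums[mid]=-12<5: swap nums[5],nums[5]; lo=6,mid=6 → [-5, -6, -2, 2, 4, -12, -13, 5, 0, 8, 7, 10]
nums[mid]=-13<5: swap nums[6],nums[6]; lo=7,mid=7 → [-5, -6, -2, 2, 4, -12, -13, 5, 0, 8, 7, 10]
nums[mid]=5=5: mid=8
nums[mid]=0<5: swap nums[7],nums[8]; lo=8,mid=9 → [-5, -6, -2, 2, 4, -12, -13, 0, 5, 8, 7, 10]
nums[mid]=8>5: swap nums[9],nums[9]; hi=8 → [-5, -6, -2, 2, 4, -12, -13, 0, 5, 8, 7, 10]
end: lo=8, hi=8; nums = [-5, -6, -2, 2, 4, -12, -13, 0, 5, 8, 7, 10]

[-5, -6, -2, 2, 4, -12, -13, 0, 5, 8, 7, 10]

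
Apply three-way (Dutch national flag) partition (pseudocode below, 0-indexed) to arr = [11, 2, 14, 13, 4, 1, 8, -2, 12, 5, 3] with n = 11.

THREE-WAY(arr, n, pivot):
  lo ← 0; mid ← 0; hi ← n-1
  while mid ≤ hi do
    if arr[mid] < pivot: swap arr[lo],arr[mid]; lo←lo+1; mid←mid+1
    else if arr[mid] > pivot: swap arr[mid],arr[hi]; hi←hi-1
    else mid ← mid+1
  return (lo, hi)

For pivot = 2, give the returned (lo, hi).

(2, 2)

lo=0 mid=0 hi=10
11>2: swap(0,10), hi=9 ⇒ [3, 2, 14, 13, 4, 1, 8, -2, 12, 5, 11]
3>2: swap(0,9), hi=8 ⇒ [5, 2, 14, 13, 4, 1, 8, -2, 12, 3, 11]
5>2: swap(0,8), hi=7 ⇒ [12, 2, 14, 13, 4, 1, 8, -2, 5, 3, 11]
12>2: swap(0,7), hi=6 ⇒ [-2, 2, 14, 13, 4, 1, 8, 12, 5, 3, 11]
-2<2: swap(0,0), lo=1 mid=1 ⇒ [-2, 2, 14, 13, 4, 1, 8, 12, 5, 3, 11]
2=2: mid=2
14>2: swap(2,6), hi=5 ⇒ [-2, 2, 8, 13, 4, 1, 14, 12, 5, 3, 11]
8>2: swap(2,5), hi=4 ⇒ [-2, 2, 1, 13, 4, 8, 14, 12, 5, 3, 11]
1<2: swap(1,2), lo=2 mid=3 ⇒ [-2, 1, 2, 13, 4, 8, 14, 12, 5, 3, 11]
13>2: swap(3,4), hi=3 ⇒ [-2, 1, 2, 4, 13, 8, 14, 12, 5, 3, 11]
4>2: swap(3,3), hi=2 ⇒ [-2, 1, 2, 4, 13, 8, 14, 12, 5, 3, 11]
done. lo=2 hi=2; arr=[-2, 1, 2, 4, 13, 8, 14, 12, 5, 3, 11]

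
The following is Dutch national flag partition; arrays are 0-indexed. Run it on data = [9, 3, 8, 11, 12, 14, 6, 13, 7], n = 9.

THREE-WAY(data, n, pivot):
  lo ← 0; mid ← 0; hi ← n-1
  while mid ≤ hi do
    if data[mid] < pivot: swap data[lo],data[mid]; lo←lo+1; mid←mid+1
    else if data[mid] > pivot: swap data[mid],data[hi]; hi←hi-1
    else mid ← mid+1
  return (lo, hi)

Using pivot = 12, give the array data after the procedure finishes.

[9, 3, 8, 11, 7, 6, 12, 13, 14]

pivot = 12; lo=0, mid=0, hi=8
data[mid]=9<12: swap data[0],data[0]; lo=1,mid=1 → [9, 3, 8, 11, 12, 14, 6, 13, 7]
data[mid]=3<12: swap data[1],data[1]; lo=2,mid=2 → [9, 3, 8, 11, 12, 14, 6, 13, 7]
data[mid]=8<12: swap data[2],data[2]; lo=3,mid=3 → [9, 3, 8, 11, 12, 14, 6, 13, 7]
data[mid]=11<12: swap data[3],data[3]; lo=4,mid=4 → [9, 3, 8, 11, 12, 14, 6, 13, 7]
data[mid]=12=12: mid=5
data[mid]=14>12: swap data[5],data[8]; hi=7 → [9, 3, 8, 11, 12, 7, 6, 13, 14]
data[mid]=7<12: swap data[4],data[5]; lo=5,mid=6 → [9, 3, 8, 11, 7, 12, 6, 13, 14]
data[mid]=6<12: swap data[5],data[6]; lo=6,mid=7 → [9, 3, 8, 11, 7, 6, 12, 13, 14]
data[mid]=13>12: swap data[7],data[7]; hi=6 → [9, 3, 8, 11, 7, 6, 12, 13, 14]
end: lo=6, hi=6; data = [9, 3, 8, 11, 7, 6, 12, 13, 14]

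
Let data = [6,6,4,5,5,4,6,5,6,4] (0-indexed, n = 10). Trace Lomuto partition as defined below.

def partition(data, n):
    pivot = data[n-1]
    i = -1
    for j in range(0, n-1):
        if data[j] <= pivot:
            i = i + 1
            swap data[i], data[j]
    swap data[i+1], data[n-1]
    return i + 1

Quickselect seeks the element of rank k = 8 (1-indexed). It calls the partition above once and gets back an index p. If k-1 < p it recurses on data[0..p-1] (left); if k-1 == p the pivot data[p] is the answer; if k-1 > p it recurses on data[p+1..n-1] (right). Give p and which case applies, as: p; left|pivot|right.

pivot = data[9] = 4; i = -1
j=0: data[0]=6 > 4 → no swap
j=1: data[1]=6 > 4 → no swap
j=2: data[2]=4 ≤ 4 → i=0, swap data[0],data[2] → [4,6,6,5,5,4,6,5,6,4]
j=3: data[3]=5 > 4 → no swap
j=4: data[4]=5 > 4 → no swap
j=5: data[5]=4 ≤ 4 → i=1, swap data[1],data[5] → [4,4,6,5,5,6,6,5,6,4]
j=6: data[6]=6 > 4 → no swap
j=7: data[7]=5 > 4 → no swap
j=8: data[8]=6 > 4 → no swap
final swap data[2],data[9] → [4,4,4,5,5,6,6,5,6,6]; return 2
p = 2; k-1 = 7 > 2 ⇒ right

2; right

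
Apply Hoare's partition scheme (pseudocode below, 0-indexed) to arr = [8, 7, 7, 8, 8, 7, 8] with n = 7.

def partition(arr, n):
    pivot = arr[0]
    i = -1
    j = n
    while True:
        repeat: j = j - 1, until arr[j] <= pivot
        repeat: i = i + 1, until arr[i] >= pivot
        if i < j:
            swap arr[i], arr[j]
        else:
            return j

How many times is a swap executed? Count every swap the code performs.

pivot=8
j stops at 6 (8), i stops at 0 (8); swap ⇒ [8, 7, 7, 8, 8, 7, 8]
j stops at 5 (7), i stops at 3 (8); swap ⇒ [8, 7, 7, 7, 8, 8, 8]
j stops at 4, i stops at 4; i≥j ⇒ return 4. arr=[8, 7, 7, 7, 8, 8, 8]

2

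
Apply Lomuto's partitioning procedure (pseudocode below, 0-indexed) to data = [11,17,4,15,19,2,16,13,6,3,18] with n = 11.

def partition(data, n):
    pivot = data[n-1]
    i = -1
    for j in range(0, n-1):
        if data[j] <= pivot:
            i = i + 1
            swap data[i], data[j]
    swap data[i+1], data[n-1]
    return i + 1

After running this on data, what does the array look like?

pivot = data[10] = 18; i = -1
j=0: data[0]=11 ≤ 18 → i=0, swap data[0],data[0] (no change) → [11,17,4,15,19,2,16,13,6,3,18]
j=1: data[1]=17 ≤ 18 → i=1, swap data[1],data[1] (no change) → [11,17,4,15,19,2,16,13,6,3,18]
j=2: data[2]=4 ≤ 18 → i=2, swap data[2],data[2] (no change) → [11,17,4,15,19,2,16,13,6,3,18]
j=3: data[3]=15 ≤ 18 → i=3, swap data[3],data[3] (no change) → [11,17,4,15,19,2,16,13,6,3,18]
j=4: data[4]=19 > 18 → no swap
j=5: data[5]=2 ≤ 18 → i=4, swap data[4],data[5] → [11,17,4,15,2,19,16,13,6,3,18]
j=6: data[6]=16 ≤ 18 → i=5, swap data[5],data[6] → [11,17,4,15,2,16,19,13,6,3,18]
j=7: data[7]=13 ≤ 18 → i=6, swap data[6],data[7] → [11,17,4,15,2,16,13,19,6,3,18]
j=8: data[8]=6 ≤ 18 → i=7, swap data[7],data[8] → [11,17,4,15,2,16,13,6,19,3,18]
j=9: data[9]=3 ≤ 18 → i=8, swap data[8],data[9] → [11,17,4,15,2,16,13,6,3,19,18]
final swap data[9],data[10] → [11,17,4,15,2,16,13,6,3,18,19]; return 9

[11,17,4,15,2,16,13,6,3,18,19]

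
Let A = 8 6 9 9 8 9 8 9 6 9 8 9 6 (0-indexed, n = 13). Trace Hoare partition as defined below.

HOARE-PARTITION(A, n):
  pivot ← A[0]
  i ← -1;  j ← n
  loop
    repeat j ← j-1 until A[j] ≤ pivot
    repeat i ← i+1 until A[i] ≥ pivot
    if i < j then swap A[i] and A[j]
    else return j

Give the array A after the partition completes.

pivot=8
j stops at 12 (6), i stops at 0 (8); swap ⇒ 6 6 9 9 8 9 8 9 6 9 8 9 8
j stops at 10 (8), i stops at 2 (9); swap ⇒ 6 6 8 9 8 9 8 9 6 9 9 9 8
j stops at 8 (6), i stops at 3 (9); swap ⇒ 6 6 8 6 8 9 8 9 9 9 9 9 8
j stops at 6 (8), i stops at 4 (8); swap ⇒ 6 6 8 6 8 9 8 9 9 9 9 9 8
j stops at 4, i stops at 5; i≥j ⇒ return 4. A=6 6 8 6 8 9 8 9 9 9 9 9 8

6 6 8 6 8 9 8 9 9 9 9 9 8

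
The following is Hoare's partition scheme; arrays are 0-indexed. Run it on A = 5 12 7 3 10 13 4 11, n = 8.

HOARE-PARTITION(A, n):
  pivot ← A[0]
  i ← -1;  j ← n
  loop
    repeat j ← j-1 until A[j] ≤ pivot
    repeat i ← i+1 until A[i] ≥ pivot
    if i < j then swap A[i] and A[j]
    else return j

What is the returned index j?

1

pivot=5
j stops at 6 (4), i stops at 0 (5); swap ⇒ 4 12 7 3 10 13 5 11
j stops at 3 (3), i stops at 1 (12); swap ⇒ 4 3 7 12 10 13 5 11
j stops at 1, i stops at 2; i≥j ⇒ return 1. A=4 3 7 12 10 13 5 11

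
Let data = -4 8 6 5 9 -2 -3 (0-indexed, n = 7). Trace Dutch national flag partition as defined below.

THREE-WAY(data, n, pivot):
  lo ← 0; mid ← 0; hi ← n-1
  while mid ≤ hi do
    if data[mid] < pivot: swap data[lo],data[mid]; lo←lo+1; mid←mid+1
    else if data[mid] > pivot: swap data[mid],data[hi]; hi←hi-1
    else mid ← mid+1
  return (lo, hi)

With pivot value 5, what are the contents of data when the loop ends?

pivot = 5; lo=0, mid=0, hi=6
data[mid]=-4<5: swap data[0],data[0]; lo=1,mid=1 → -4 8 6 5 9 -2 -3
data[mid]=8>5: swap data[1],data[6]; hi=5 → -4 -3 6 5 9 -2 8
data[mid]=-3<5: swap data[1],data[1]; lo=2,mid=2 → -4 -3 6 5 9 -2 8
data[mid]=6>5: swap data[2],data[5]; hi=4 → -4 -3 -2 5 9 6 8
data[mid]=-2<5: swap data[2],data[2]; lo=3,mid=3 → -4 -3 -2 5 9 6 8
data[mid]=5=5: mid=4
data[mid]=9>5: swap data[4],data[4]; hi=3 → -4 -3 -2 5 9 6 8
end: lo=3, hi=3; data = -4 -3 -2 5 9 6 8

-4 -3 -2 5 9 6 8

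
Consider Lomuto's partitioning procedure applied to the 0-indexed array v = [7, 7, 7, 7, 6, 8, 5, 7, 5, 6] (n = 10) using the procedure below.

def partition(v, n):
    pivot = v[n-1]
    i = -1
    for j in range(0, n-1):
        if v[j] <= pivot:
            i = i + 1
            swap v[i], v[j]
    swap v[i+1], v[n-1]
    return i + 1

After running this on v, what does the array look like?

pivot = v[9] = 6; i = -1
j=0: v[0]=7 > 6 → no swap
j=1: v[1]=7 > 6 → no swap
j=2: v[2]=7 > 6 → no swap
j=3: v[3]=7 > 6 → no swap
j=4: v[4]=6 ≤ 6 → i=0, swap v[0],v[4] → [6, 7, 7, 7, 7, 8, 5, 7, 5, 6]
j=5: v[5]=8 > 6 → no swap
j=6: v[6]=5 ≤ 6 → i=1, swap v[1],v[6] → [6, 5, 7, 7, 7, 8, 7, 7, 5, 6]
j=7: v[7]=7 > 6 → no swap
j=8: v[8]=5 ≤ 6 → i=2, swap v[2],v[8] → [6, 5, 5, 7, 7, 8, 7, 7, 7, 6]
final swap v[3],v[9] → [6, 5, 5, 6, 7, 8, 7, 7, 7, 7]; return 3

[6, 5, 5, 6, 7, 8, 7, 7, 7, 7]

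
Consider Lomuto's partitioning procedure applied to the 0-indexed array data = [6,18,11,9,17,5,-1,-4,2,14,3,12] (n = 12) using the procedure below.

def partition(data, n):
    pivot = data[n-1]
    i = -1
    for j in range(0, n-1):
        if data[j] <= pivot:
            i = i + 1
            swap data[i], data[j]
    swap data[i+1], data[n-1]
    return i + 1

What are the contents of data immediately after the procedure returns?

pivot=12, i=-1
j=0: 6≤12, i=0, swap(0,0) ⇒ [6,18,11,9,17,5,-1,-4,2,14,3,12]
j=1: 18>12, skip
j=2: 11≤12, i=1, swap(1,2) ⇒ [6,11,18,9,17,5,-1,-4,2,14,3,12]
j=3: 9≤12, i=2, swap(2,3) ⇒ [6,11,9,18,17,5,-1,-4,2,14,3,12]
j=4: 17>12, skip
j=5: 5≤12, i=3, swap(3,5) ⇒ [6,11,9,5,17,18,-1,-4,2,14,3,12]
j=6: -1≤12, i=4, swap(4,6) ⇒ [6,11,9,5,-1,18,17,-4,2,14,3,12]
j=7: -4≤12, i=5, swap(5,7) ⇒ [6,11,9,5,-1,-4,17,18,2,14,3,12]
j=8: 2≤12, i=6, swap(6,8) ⇒ [6,11,9,5,-1,-4,2,18,17,14,3,12]
j=9: 14>12, skip
j=10: 3≤12, i=7, swap(7,10) ⇒ [6,11,9,5,-1,-4,2,3,17,14,18,12]
swap(8,11) ⇒ [6,11,9,5,-1,-4,2,3,12,14,18,17]; return 8

[6,11,9,5,-1,-4,2,3,12,14,18,17]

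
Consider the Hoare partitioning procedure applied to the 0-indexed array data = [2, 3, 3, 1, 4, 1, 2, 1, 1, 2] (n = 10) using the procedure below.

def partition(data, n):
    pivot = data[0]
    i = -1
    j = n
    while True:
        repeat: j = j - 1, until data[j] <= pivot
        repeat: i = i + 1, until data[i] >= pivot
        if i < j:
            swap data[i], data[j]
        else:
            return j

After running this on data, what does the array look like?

[2, 1, 1, 1, 2, 1, 4, 3, 3, 2]

pivot = data[0] = 2; i = -1, j = 10
j→9 (data[9]=2≤2), i→0 (data[0]=2≥2); i<j, swap → [2, 3, 3, 1, 4, 1, 2, 1, 1, 2]
j→8 (data[8]=1≤2), i→1 (data[1]=3≥2); i<j, swap → [2, 1, 3, 1, 4, 1, 2, 1, 3, 2]
j→7 (data[7]=1≤2), i→2 (data[2]=3≥2); i<j, swap → [2, 1, 1, 1, 4, 1, 2, 3, 3, 2]
j→6 (data[6]=2≤2), i→4 (data[4]=4≥2); i<j, swap → [2, 1, 1, 1, 2, 1, 4, 3, 3, 2]
j→5, i→6; i≥j, return j=5. data = [2, 1, 1, 1, 2, 1, 4, 3, 3, 2]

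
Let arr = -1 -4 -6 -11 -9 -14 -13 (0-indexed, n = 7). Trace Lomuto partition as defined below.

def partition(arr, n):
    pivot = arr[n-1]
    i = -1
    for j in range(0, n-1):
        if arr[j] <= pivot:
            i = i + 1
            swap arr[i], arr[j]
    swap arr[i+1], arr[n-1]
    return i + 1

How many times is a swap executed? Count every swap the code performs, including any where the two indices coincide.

2

pivot=-13, i=-1
j=0: -1>-13, skip
j=1: -4>-13, skip
j=2: -6>-13, skip
j=3: -11>-13, skip
j=4: -9>-13, skip
j=5: -14≤-13, i=0, swap(0,5) ⇒ -14 -4 -6 -11 -9 -1 -13
swap(1,6) ⇒ -14 -13 -6 -11 -9 -1 -4; return 1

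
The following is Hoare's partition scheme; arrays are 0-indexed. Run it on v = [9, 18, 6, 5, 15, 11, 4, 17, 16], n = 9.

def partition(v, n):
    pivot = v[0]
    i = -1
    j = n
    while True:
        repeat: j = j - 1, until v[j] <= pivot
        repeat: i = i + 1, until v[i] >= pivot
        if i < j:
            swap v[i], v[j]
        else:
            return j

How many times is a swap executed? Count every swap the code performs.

2

pivot = v[0] = 9; i = -1, j = 9
j→6 (v[6]=4≤9), i→0 (v[0]=9≥9); i<j, swap → [4, 18, 6, 5, 15, 11, 9, 17, 16]
j→3 (v[3]=5≤9), i→1 (v[1]=18≥9); i<j, swap → [4, 5, 6, 18, 15, 11, 9, 17, 16]
j→2, i→3; i≥j, return j=2. v = [4, 5, 6, 18, 15, 11, 9, 17, 16]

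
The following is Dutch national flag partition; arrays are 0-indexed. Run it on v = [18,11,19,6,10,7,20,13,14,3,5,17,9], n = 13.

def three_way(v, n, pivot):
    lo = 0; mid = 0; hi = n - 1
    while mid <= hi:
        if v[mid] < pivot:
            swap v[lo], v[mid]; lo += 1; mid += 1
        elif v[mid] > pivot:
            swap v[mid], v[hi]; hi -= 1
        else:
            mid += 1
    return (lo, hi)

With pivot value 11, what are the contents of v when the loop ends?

[9,5,6,10,7,3,11,14,13,20,17,19,18]

lo=0 mid=0 hi=12
18>11: swap(0,12), hi=11 ⇒ [9,11,19,6,10,7,20,13,14,3,5,17,18]
9<11: swap(0,0), lo=1 mid=1 ⇒ [9,11,19,6,10,7,20,13,14,3,5,17,18]
11=11: mid=2
19>11: swap(2,11), hi=10 ⇒ [9,11,17,6,10,7,20,13,14,3,5,19,18]
17>11: swap(2,10), hi=9 ⇒ [9,11,5,6,10,7,20,13,14,3,17,19,18]
5<11: swap(1,2), lo=2 mid=3 ⇒ [9,5,11,6,10,7,20,13,14,3,17,19,18]
6<11: swap(2,3), lo=3 mid=4 ⇒ [9,5,6,11,10,7,20,13,14,3,17,19,18]
10<11: swap(3,4), lo=4 mid=5 ⇒ [9,5,6,10,11,7,20,13,14,3,17,19,18]
7<11: swap(4,5), lo=5 mid=6 ⇒ [9,5,6,10,7,11,20,13,14,3,17,19,18]
20>11: swap(6,9), hi=8 ⇒ [9,5,6,10,7,11,3,13,14,20,17,19,18]
3<11: swap(5,6), lo=6 mid=7 ⇒ [9,5,6,10,7,3,11,13,14,20,17,19,18]
13>11: swap(7,8), hi=7 ⇒ [9,5,6,10,7,3,11,14,13,20,17,19,18]
14>11: swap(7,7), hi=6 ⇒ [9,5,6,10,7,3,11,14,13,20,17,19,18]
done. lo=6 hi=6; v=[9,5,6,10,7,3,11,14,13,20,17,19,18]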